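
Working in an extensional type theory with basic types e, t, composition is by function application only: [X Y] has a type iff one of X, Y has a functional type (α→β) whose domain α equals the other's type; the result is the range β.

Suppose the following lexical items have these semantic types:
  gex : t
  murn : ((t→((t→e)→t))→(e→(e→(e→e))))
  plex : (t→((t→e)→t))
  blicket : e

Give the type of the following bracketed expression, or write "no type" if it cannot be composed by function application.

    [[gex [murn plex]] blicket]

no type

[murn plex] — murn of type ((t→((t→e)→t))→(e→(e→(e→e)))) combines with plex of type (t→((t→e)→t)): type (e→(e→(e→e))).
At [gex [murn plex]]: neither t nor (e→(e→(e→e))) can take the other as argument; the node is ill-typed.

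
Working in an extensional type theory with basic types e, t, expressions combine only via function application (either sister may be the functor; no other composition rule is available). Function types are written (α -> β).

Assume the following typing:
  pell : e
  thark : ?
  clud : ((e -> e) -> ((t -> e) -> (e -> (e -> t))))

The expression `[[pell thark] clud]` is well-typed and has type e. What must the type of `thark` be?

At [[pell thark] clud] (required: e): clud is ((e -> e) -> ((t -> e) -> (e -> (e -> t)))), which is not a function with range e; hence [pell thark] is the functor — type (((e -> e) -> ((t -> e) -> (e -> (e -> t)))) -> e).
At [pell thark] (required: (((e -> e) -> ((t -> e) -> (e -> (e -> t)))) -> e)): pell is e, which is not a function with range (((e -> e) -> ((t -> e) -> (e -> (e -> t)))) -> e); hence thark is the functor — type (e -> (((e -> e) -> ((t -> e) -> (e -> (e -> t)))) -> e)).

(e -> (((e -> e) -> ((t -> e) -> (e -> (e -> t)))) -> e))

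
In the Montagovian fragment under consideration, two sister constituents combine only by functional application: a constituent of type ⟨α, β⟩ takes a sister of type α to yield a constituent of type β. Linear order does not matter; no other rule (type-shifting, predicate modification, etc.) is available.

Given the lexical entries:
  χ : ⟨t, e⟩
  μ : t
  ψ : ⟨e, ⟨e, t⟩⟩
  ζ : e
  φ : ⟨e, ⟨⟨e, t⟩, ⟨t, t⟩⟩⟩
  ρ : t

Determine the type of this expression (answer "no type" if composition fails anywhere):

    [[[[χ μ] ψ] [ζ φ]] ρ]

t

[χ μ] — χ of type ⟨t, e⟩ combines with μ of type t: type e.
[[χ μ] ψ] — ψ of type ⟨e, ⟨e, t⟩⟩ combines with [χ μ] of type e: type ⟨e, t⟩.
[ζ φ] — φ of type ⟨e, ⟨⟨e, t⟩, ⟨t, t⟩⟩⟩ combines with ζ of type e: type ⟨⟨e, t⟩, ⟨t, t⟩⟩.
[[[χ μ] ψ] [ζ φ]] — [ζ φ] of type ⟨⟨e, t⟩, ⟨t, t⟩⟩ combines with [[χ μ] ψ] of type ⟨e, t⟩: type ⟨t, t⟩.
[[[[χ μ] ψ] [ζ φ]] ρ] — [[[χ μ] ψ] [ζ φ]] of type ⟨t, t⟩ combines with ρ of type t: type t.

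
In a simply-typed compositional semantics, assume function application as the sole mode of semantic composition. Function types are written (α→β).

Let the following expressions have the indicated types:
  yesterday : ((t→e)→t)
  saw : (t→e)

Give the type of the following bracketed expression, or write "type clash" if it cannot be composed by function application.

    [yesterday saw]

t

[yesterday saw]: functor yesterday : ((t→e)→t), argument saw : (t→e); result t.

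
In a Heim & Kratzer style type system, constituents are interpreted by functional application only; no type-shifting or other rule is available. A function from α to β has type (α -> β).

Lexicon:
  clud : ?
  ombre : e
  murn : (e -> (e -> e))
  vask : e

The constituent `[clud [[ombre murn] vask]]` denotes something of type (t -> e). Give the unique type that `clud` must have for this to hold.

(e -> (t -> e))

At [clud [[ombre murn] vask]] (required: (t -> e)): [[ombre murn] vask] is e, which is not a function with range (t -> e); hence clud is the functor — type (e -> (t -> e)).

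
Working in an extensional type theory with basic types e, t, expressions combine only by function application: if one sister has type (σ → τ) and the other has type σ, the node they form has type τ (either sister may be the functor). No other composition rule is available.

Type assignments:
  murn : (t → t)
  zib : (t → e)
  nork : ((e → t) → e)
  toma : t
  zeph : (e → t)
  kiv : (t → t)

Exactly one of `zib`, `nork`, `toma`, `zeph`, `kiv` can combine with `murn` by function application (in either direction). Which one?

zib : (t → e) — does not combine with murn.
nork : ((e → t) → e) — does not combine with murn.
toma — combines: murn : (t → t) takes toma : t as argument, giving t.
zeph : (e → t) — does not combine with murn.
kiv : (t → t) — does not combine with murn.

toma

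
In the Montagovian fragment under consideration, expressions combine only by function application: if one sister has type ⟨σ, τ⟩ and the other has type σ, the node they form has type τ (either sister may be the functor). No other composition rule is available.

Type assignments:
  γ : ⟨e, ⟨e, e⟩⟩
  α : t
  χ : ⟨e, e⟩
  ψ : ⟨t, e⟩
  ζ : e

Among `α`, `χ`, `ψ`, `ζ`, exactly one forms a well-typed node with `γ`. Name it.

ζ

α : t — does not combine with γ.
χ : ⟨e, e⟩ — does not combine with γ.
ψ : ⟨t, e⟩ — does not combine with γ.
ζ — combines: γ : ⟨e, ⟨e, e⟩⟩ takes ζ : e as argument, giving ⟨e, e⟩.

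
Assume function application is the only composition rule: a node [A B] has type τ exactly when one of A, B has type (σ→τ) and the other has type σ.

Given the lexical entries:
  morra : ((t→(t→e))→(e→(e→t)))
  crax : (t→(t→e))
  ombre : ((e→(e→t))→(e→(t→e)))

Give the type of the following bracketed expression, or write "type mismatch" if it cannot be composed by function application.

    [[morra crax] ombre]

(e→(t→e))

At [morra crax], morra : ((t→(t→e))→(e→(e→t))) takes crax : (t→(t→e)), giving (e→(e→t)).
At [[morra crax] ombre], ombre : ((e→(e→t))→(e→(t→e))) takes [morra crax] : (e→(e→t)), giving (e→(t→e)).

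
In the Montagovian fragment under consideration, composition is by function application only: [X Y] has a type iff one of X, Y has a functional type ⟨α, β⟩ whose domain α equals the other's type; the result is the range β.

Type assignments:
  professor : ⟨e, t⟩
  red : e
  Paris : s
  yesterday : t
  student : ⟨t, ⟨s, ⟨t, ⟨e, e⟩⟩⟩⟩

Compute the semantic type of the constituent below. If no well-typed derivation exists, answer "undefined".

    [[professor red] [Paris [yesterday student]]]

[professor red]: functor professor : ⟨e, t⟩, argument red : e; result t.
[yesterday student]: functor student : ⟨t, ⟨s, ⟨t, ⟨e, e⟩⟩⟩⟩, argument yesterday : t; result ⟨s, ⟨t, ⟨e, e⟩⟩⟩.
[Paris [yesterday student]]: functor [yesterday student] : ⟨s, ⟨t, ⟨e, e⟩⟩⟩, argument Paris : s; result ⟨t, ⟨e, e⟩⟩.
[[professor red] [Paris [yesterday student]]]: functor [Paris [yesterday student]] : ⟨t, ⟨e, e⟩⟩, argument [professor red] : t; result ⟨e, e⟩.

⟨e, e⟩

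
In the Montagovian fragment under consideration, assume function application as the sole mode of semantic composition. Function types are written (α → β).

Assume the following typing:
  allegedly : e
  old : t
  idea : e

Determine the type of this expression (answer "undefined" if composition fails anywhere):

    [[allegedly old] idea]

undefined

[allegedly old]: e with t — neither is a function whose domain matches the other; composition fails here.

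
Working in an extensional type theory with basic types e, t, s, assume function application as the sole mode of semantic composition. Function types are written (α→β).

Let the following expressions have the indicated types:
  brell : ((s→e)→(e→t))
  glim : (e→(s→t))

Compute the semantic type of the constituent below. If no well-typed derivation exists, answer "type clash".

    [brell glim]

type clash

[brell glim]: ((s→e)→(e→t)) and (e→(s→t)) cannot combine by function application — type clash.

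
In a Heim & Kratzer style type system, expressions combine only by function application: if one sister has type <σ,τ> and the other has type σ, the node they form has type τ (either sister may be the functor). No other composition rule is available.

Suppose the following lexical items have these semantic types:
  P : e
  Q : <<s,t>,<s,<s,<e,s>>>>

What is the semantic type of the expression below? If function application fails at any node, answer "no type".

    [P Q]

no type

[P Q]: e with <<s,t>,<s,<s,<e,s>>>> — neither is a function whose domain matches the other; composition fails here.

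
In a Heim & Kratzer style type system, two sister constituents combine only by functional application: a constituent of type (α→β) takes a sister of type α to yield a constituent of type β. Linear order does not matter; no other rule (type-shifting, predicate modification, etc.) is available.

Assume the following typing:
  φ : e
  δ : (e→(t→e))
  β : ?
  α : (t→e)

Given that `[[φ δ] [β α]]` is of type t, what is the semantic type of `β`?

[[φ δ] [β α]] is required to be t. [φ δ] : (t→e) cannot yield t as functor, so [β α] : ((t→e)→t).
[β α] is required to be ((t→e)→t). α : (t→e) cannot yield ((t→e)→t) as functor, so β : ((t→e)→((t→e)→t)).

((t→e)→((t→e)→t))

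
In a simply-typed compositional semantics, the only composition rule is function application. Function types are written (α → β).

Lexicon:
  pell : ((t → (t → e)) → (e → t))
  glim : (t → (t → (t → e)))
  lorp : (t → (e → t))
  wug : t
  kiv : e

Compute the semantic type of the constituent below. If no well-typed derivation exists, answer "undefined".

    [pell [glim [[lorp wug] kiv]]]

[lorp wug]: functor lorp : (t → (e → t)), argument wug : t; result (e → t).
[[lorp wug] kiv]: functor [lorp wug] : (e → t), argument kiv : e; result t.
[glim [[lorp wug] kiv]]: functor glim : (t → (t → (t → e))), argument [[lorp wug] kiv] : t; result (t → (t → e)).
[pell [glim [[lorp wug] kiv]]]: functor pell : ((t → (t → e)) → (e → t)), argument [glim [[lorp wug] kiv]] : (t → (t → e)); result (e → t).

(e → t)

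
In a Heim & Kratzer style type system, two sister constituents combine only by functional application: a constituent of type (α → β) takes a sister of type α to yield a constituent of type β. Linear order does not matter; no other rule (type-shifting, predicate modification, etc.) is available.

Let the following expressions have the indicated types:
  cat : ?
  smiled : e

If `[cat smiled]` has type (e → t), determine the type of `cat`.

For [cat smiled] to have type (e → t) with smiled of type e, cat must be the function: cat : (e → (e → t)).

(e → (e → t))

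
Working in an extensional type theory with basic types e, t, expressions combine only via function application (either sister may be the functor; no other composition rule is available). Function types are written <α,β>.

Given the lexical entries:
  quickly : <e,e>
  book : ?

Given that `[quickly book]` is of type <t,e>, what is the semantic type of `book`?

<<e,e>,<t,e>>

At [quickly book] (required: <t,e>): quickly is <e,e>, which is not a function with range <t,e>; hence book is the functor — type <<e,e>,<t,e>>.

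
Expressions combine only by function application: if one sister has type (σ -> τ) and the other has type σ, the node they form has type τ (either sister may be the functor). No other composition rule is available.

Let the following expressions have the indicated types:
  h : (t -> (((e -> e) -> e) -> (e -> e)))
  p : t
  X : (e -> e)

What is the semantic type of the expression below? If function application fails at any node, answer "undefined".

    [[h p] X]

undefined

[h p]: (t -> (((e -> e) -> e) -> (e -> e))) applied to t yields (((e -> e) -> e) -> (e -> e)).
At [[h p] X]: neither (((e -> e) -> e) -> (e -> e)) nor (e -> e) can take the other as argument; the node is ill-typed.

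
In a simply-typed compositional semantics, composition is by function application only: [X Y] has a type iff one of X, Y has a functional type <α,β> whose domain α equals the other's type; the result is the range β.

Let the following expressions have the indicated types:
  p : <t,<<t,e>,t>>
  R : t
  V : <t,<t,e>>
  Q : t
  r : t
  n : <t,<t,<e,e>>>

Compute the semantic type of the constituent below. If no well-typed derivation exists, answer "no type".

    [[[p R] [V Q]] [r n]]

[p R] — p of type <t,<<t,e>,t>> combines with R of type t: type <<t,e>,t>.
[V Q] — V of type <t,<t,e>> combines with Q of type t: type <t,e>.
[[p R] [V Q]] — [p R] of type <<t,e>,t> combines with [V Q] of type <t,e>: type t.
[r n] — n of type <t,<t,<e,e>>> combines with r of type t: type <t,<e,e>>.
[[[p R] [V Q]] [r n]] — [r n] of type <t,<e,e>> combines with [[p R] [V Q]] of type t: type <e,e>.

<e,e>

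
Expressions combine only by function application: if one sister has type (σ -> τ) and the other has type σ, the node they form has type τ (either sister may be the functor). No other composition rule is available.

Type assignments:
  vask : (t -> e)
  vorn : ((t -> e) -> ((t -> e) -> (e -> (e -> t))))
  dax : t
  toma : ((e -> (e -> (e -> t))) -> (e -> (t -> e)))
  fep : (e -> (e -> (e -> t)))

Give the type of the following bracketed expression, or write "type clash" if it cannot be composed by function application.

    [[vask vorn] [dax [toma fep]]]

type clash

[vask vorn] — vorn of type ((t -> e) -> ((t -> e) -> (e -> (e -> t)))) combines with vask of type (t -> e): type ((t -> e) -> (e -> (e -> t))).
[toma fep] — toma of type ((e -> (e -> (e -> t))) -> (e -> (t -> e))) combines with fep of type (e -> (e -> (e -> t))): type (e -> (t -> e)).
At [dax [toma fep]]: neither t nor (e -> (t -> e)) can take the other as argument; the node is ill-typed.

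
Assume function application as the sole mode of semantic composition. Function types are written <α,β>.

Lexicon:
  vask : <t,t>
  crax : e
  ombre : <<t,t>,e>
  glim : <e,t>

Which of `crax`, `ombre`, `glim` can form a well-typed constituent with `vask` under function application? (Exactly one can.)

ombre

crax : e — does not combine with vask.
ombre — combines: ombre : <<t,t>,e> takes vask : <t,t> as argument, giving e.
glim : <e,t> — does not combine with vask.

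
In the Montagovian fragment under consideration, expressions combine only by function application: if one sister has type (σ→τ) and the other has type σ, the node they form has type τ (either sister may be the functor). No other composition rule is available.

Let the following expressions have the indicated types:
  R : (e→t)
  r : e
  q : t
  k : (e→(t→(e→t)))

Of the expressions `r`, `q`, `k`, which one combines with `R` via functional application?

r

r — combines: R : (e→t) takes r : e as argument, giving t.
q : t — no; R wants e, and q wants nothing (atomic).
k : (e→(t→(e→t))) — no; R wants e, and k wants e.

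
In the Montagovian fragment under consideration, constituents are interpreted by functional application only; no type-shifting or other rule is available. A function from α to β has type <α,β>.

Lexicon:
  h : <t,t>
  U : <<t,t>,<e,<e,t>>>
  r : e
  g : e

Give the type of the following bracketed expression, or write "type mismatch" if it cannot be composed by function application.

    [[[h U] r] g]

t

[h U] — U of type <<t,t>,<e,<e,t>>> combines with h of type <t,t>: type <e,<e,t>>.
[[h U] r] — [h U] of type <e,<e,t>> combines with r of type e: type <e,t>.
[[[h U] r] g] — [[h U] r] of type <e,t> combines with g of type e: type t.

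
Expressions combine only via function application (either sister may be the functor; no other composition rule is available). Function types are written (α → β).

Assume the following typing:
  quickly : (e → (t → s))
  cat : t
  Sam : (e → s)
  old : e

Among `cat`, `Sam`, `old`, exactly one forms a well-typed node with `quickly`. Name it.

cat : t — quickly needs e; cat needs nothing (atomic); neither fits.
Sam : (e → s) — quickly needs e; Sam needs e; neither fits.
old — combines: quickly : (e → (t → s)) takes old : e as argument, giving (t → s).

old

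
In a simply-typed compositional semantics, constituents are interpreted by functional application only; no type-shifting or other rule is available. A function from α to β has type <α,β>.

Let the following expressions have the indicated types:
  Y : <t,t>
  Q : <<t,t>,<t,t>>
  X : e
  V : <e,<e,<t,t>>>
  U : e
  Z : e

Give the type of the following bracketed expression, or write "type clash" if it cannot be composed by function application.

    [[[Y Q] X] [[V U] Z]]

[Y Q]: Q is <<t,t>,<t,t>>, Y is <t,t>; result <t,t>.
[[Y Q] X]: <t,t> with e — neither is a function whose domain matches the other; composition fails here.

type clash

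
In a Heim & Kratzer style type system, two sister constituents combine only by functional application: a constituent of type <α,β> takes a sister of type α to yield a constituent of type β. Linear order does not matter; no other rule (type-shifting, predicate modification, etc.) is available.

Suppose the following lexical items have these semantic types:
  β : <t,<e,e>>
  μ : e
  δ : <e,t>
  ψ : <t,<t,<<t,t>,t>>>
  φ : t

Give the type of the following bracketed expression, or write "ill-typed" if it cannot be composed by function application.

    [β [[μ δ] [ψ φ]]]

[μ δ]: <e,t> applied to e yields t.
[ψ φ]: <t,<t,<<t,t>,t>>> applied to t yields <t,<<t,t>,t>>.
[[μ δ] [ψ φ]]: <t,<<t,t>,t>> applied to t yields <<t,t>,t>.
[β [[μ δ] [ψ φ]]]: <t,<e,e>> with <<t,t>,t> — neither is a function whose domain matches the other; composition fails here.

ill-typed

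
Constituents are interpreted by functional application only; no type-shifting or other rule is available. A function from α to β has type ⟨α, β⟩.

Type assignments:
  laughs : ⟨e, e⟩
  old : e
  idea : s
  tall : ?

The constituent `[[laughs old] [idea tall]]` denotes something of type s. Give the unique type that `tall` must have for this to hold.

⟨s, ⟨e, s⟩⟩

[[laughs old] [idea tall]] is required to be s. [laughs old] : e cannot yield s as functor, so [idea tall] : ⟨e, s⟩.
[idea tall] is required to be ⟨e, s⟩. idea : s cannot yield ⟨e, s⟩ as functor, so tall : ⟨s, ⟨e, s⟩⟩.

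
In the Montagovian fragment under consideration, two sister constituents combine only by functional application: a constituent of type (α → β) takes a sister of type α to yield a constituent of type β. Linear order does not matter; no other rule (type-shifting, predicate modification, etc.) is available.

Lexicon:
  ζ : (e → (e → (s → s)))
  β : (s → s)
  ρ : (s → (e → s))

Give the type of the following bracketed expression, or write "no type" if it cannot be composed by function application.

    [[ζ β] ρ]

[ζ β]: (e → (e → (s → s))) with (s → s) — neither is a function whose domain matches the other; composition fails here.

no type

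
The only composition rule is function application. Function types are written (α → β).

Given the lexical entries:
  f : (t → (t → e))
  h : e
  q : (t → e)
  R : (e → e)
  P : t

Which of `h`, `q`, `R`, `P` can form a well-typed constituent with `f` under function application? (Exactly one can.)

h : e — neither side's domain matches the other.
q : (t → e) — neither side's domain matches the other.
R : (e → e) — neither side's domain matches the other.
P — combines: f : (t → (t → e)) takes P : t as argument, giving (t → e).

P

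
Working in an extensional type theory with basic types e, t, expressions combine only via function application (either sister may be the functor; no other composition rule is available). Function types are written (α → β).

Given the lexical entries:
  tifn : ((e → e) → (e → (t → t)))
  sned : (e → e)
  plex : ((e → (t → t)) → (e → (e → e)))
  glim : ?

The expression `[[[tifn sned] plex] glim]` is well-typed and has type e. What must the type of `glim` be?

At [[[tifn sned] plex] glim] (required: e): [[tifn sned] plex] is (e → (e → e)), which is not a function with range e; hence glim is the functor — type ((e → (e → e)) → e).

((e → (e → e)) → e)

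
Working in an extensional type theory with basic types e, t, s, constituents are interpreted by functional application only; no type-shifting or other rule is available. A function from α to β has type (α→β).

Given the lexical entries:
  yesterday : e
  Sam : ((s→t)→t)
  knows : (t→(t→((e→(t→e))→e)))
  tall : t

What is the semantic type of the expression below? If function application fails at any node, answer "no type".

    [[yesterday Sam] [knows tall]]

[yesterday Sam]: e and ((s→t)→t) cannot combine by function application — type clash.

no type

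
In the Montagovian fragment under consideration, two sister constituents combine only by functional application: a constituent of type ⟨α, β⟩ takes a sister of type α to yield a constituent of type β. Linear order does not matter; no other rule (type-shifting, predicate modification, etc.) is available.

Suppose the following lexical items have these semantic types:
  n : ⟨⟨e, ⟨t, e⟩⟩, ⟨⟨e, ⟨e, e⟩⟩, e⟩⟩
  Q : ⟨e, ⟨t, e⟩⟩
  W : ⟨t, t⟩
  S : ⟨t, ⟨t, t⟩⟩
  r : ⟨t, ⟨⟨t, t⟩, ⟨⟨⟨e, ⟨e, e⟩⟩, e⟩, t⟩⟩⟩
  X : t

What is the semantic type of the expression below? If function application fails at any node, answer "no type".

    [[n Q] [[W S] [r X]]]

[n Q] — n of type ⟨⟨e, ⟨t, e⟩⟩, ⟨⟨e, ⟨e, e⟩⟩, e⟩⟩ combines with Q of type ⟨e, ⟨t, e⟩⟩: type ⟨⟨e, ⟨e, e⟩⟩, e⟩.
[W S]: ⟨t, t⟩ and ⟨t, ⟨t, t⟩⟩ cannot combine by function application — type clash.

no type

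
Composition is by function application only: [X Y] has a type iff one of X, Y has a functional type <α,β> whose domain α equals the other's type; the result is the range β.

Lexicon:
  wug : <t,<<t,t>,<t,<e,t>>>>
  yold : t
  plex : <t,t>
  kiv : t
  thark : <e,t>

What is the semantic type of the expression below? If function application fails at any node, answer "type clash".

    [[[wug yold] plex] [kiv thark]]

[wug yold] — wug of type <t,<<t,t>,<t,<e,t>>>> combines with yold of type t: type <<t,t>,<t,<e,t>>>.
[[wug yold] plex] — [wug yold] of type <<t,t>,<t,<e,t>>> combines with plex of type <t,t>: type <t,<e,t>>.
At [kiv thark]: neither t nor <e,t> can take the other as argument; the node is ill-typed.

type clash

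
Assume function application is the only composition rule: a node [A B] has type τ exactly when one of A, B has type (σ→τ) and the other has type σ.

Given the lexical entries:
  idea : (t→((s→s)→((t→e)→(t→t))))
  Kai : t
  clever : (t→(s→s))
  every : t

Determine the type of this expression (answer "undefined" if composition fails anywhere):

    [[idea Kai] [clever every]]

At [idea Kai], idea : (t→((s→s)→((t→e)→(t→t)))) takes Kai : t, giving ((s→s)→((t→e)→(t→t))).
At [clever every], clever : (t→(s→s)) takes every : t, giving (s→s).
At [[idea Kai] [clever every]], [idea Kai] : ((s→s)→((t→e)→(t→t))) takes [clever every] : (s→s), giving ((t→e)→(t→t)).

((t→e)→(t→t))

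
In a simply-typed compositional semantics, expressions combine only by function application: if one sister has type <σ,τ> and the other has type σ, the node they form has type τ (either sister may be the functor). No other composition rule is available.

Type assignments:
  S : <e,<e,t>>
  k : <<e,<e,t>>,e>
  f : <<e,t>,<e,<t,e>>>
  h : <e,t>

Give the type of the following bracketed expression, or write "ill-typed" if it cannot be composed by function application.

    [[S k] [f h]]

[S k]: <<e,<e,t>>,e> applied to <e,<e,t>> yields e.
[f h]: <<e,t>,<e,<t,e>>> applied to <e,t> yields <e,<t,e>>.
[[S k] [f h]]: <e,<t,e>> applied to e yields <t,e>.

<t,e>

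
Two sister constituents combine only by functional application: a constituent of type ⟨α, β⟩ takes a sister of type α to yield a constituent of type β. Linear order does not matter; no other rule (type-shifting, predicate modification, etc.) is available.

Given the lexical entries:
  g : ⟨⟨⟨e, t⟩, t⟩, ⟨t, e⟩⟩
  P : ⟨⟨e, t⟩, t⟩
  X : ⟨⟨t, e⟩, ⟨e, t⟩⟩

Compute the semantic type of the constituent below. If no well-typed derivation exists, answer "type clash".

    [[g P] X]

⟨e, t⟩

[g P]: ⟨⟨⟨e, t⟩, t⟩, ⟨t, e⟩⟩ applied to ⟨⟨e, t⟩, t⟩ yields ⟨t, e⟩.
[[g P] X]: ⟨⟨t, e⟩, ⟨e, t⟩⟩ applied to ⟨t, e⟩ yields ⟨e, t⟩.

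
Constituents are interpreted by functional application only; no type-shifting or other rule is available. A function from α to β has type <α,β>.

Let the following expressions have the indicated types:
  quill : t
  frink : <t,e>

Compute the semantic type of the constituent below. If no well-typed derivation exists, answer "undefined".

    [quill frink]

e

[quill frink]: frink is <t,e>, quill is t; result e.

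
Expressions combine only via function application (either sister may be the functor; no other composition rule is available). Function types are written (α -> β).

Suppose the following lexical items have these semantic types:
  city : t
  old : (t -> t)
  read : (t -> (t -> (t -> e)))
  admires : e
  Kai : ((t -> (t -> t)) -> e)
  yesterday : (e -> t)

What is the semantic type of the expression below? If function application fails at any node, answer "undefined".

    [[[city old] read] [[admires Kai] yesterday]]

undefined

[city old]: (t -> t) applied to t yields t.
[[city old] read]: (t -> (t -> (t -> e))) applied to t yields (t -> (t -> e)).
[admires Kai]: e with ((t -> (t -> t)) -> e) — neither is a function whose domain matches the other; composition fails here.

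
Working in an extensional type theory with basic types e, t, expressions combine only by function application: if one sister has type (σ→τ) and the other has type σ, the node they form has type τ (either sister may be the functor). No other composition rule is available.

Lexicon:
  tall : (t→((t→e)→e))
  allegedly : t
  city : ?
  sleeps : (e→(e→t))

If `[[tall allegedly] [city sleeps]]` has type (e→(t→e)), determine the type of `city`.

((e→(e→t))→(((t→e)→e)→(e→(t→e))))

[[tall allegedly] [city sleeps]] must have type (e→(t→e)). The sister [tall allegedly] has type ((t→e)→e); that is not a function onto (e→(t→e)), so [city sleeps] must be the functor, of type (((t→e)→e)→(e→(t→e))).
[city sleeps] must have type (((t→e)→e)→(e→(t→e))). The sister sleeps has type (e→(e→t)); that is not a function onto (((t→e)→e)→(e→(t→e))), so city must be the functor, of type ((e→(e→t))→(((t→e)→e)→(e→(t→e)))).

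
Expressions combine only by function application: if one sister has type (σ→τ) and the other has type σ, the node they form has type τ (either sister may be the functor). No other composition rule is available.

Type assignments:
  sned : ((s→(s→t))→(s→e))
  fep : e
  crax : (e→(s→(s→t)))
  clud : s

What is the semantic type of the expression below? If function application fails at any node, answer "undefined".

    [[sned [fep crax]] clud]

e

[fep crax]: crax is (e→(s→(s→t))), fep is e; result (s→(s→t)).
[sned [fep crax]]: sned is ((s→(s→t))→(s→e)), [fep crax] is (s→(s→t)); result (s→e).
[[sned [fep crax]] clud]: [sned [fep crax]] is (s→e), clud is s; result e.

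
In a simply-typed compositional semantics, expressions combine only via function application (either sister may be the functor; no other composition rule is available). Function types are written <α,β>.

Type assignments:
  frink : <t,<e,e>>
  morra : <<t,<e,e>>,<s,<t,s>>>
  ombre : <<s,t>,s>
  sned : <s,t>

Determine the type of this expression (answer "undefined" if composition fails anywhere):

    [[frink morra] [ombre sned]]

<t,s>

[frink morra] — morra of type <<t,<e,e>>,<s,<t,s>>> combines with frink of type <t,<e,e>>: type <s,<t,s>>.
[ombre sned] — ombre of type <<s,t>,s> combines with sned of type <s,t>: type s.
[[frink morra] [ombre sned]] — [frink morra] of type <s,<t,s>> combines with [ombre sned] of type s: type <t,s>.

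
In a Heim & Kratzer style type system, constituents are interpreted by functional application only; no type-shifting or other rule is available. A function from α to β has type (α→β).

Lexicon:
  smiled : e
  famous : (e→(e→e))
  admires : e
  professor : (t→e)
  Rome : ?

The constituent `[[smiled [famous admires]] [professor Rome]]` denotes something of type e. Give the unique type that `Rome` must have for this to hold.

((t→e)→(e→e))

At [[smiled [famous admires]] [professor Rome]] (required: e): [smiled [famous admires]] is e, which is not a function with range e; hence [professor Rome] is the functor — type (e→e).
At [professor Rome] (required: (e→e)): professor is (t→e), which is not a function with range (e→e); hence Rome is the functor — type ((t→e)→(e→e)).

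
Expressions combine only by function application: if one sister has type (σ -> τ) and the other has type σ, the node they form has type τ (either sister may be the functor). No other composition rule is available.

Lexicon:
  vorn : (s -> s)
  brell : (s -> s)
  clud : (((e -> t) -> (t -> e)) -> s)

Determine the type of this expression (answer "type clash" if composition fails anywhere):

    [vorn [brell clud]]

type clash

[brell clud]: (s -> s) and (((e -> t) -> (t -> e)) -> s) cannot combine by function application — type clash.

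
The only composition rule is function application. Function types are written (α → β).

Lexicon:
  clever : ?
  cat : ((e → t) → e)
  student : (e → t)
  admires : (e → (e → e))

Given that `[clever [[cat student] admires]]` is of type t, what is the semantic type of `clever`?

[clever [[cat student] admires]] must have type t. The sister [[cat student] admires] has type (e → e); that is not a function onto t, so clever must be the functor, of type ((e → e) → t).

((e → e) → t)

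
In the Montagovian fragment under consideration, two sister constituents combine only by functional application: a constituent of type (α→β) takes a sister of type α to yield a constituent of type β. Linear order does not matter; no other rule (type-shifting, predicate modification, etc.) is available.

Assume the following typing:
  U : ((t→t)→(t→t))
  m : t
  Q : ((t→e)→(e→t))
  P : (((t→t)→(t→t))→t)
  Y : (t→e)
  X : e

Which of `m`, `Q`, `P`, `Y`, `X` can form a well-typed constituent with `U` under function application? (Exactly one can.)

P

m : t — no; U wants (t→t), and m wants nothing (atomic).
Q : ((t→e)→(e→t)) — no; U wants (t→t), and Q wants (t→e).
P — combines: P : (((t→t)→(t→t))→t) takes U : ((t→t)→(t→t)) as argument, giving t.
Y : (t→e) — no; U wants (t→t), and Y wants t.
X : e — no; U wants (t→t), and X wants nothing (atomic).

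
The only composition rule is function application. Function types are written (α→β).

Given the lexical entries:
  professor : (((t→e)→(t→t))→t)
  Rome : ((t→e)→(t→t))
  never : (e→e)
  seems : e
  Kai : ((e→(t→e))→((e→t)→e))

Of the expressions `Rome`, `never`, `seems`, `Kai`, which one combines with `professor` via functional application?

Rome — combines: professor : (((t→e)→(t→t))→t) takes Rome : ((t→e)→(t→t)) as argument, giving t.
never : (e→e) — professor needs ((t→e)→(t→t)); never needs e; neither fits.
seems : e — professor needs ((t→e)→(t→t)); seems needs nothing (atomic); neither fits.
Kai : ((e→(t→e))→((e→t)→e)) — professor needs ((t→e)→(t→t)); Kai needs (e→(t→e)); neither fits.

Rome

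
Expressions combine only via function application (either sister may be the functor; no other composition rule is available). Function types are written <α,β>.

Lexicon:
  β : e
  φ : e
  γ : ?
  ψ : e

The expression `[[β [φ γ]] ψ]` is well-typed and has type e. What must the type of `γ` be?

<e,<e,<e,e>>>

[[β [φ γ]] ψ] must have type e. The sister ψ has type e; that is not a function onto e, so [β [φ γ]] must be the functor, of type <e,e>.
[β [φ γ]] must have type <e,e>. The sister β has type e; that is not a function onto <e,e>, so [φ γ] must be the functor, of type <e,<e,e>>.
[φ γ] must have type <e,<e,e>>. The sister φ has type e; that is not a function onto <e,<e,e>>, so γ must be the functor, of type <e,<e,<e,e>>>.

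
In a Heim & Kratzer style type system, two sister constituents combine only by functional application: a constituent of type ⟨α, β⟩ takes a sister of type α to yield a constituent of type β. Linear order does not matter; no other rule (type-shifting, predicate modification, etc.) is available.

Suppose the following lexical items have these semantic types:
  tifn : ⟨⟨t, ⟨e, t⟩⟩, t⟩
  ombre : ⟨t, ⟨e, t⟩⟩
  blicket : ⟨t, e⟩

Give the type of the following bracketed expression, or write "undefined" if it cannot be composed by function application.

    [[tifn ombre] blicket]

e

At [tifn ombre], tifn : ⟨⟨t, ⟨e, t⟩⟩, t⟩ takes ombre : ⟨t, ⟨e, t⟩⟩, giving t.
At [[tifn ombre] blicket], blicket : ⟨t, e⟩ takes [tifn ombre] : t, giving e.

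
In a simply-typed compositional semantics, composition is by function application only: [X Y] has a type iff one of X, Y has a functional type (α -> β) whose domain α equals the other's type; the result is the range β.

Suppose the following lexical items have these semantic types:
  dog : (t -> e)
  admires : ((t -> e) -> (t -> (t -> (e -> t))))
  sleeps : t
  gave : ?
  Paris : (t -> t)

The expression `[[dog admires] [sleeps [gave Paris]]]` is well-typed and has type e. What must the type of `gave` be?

At [[dog admires] [sleeps [gave Paris]]] (required: e): [dog admires] is (t -> (t -> (e -> t))), which is not a function with range e; hence [sleeps [gave Paris]] is the functor — type ((t -> (t -> (e -> t))) -> e).
At [sleeps [gave Paris]] (required: ((t -> (t -> (e -> t))) -> e)): sleeps is t, which is not a function with range ((t -> (t -> (e -> t))) -> e); hence [gave Paris] is the functor — type (t -> ((t -> (t -> (e -> t))) -> e)).
At [gave Paris] (required: (t -> ((t -> (t -> (e -> t))) -> e))): Paris is (t -> t), which is not a function with range (t -> ((t -> (t -> (e -> t))) -> e)); hence gave is the functor — type ((t -> t) -> (t -> ((t -> (t -> (e -> t))) -> e))).

((t -> t) -> (t -> ((t -> (t -> (e -> t))) -> e)))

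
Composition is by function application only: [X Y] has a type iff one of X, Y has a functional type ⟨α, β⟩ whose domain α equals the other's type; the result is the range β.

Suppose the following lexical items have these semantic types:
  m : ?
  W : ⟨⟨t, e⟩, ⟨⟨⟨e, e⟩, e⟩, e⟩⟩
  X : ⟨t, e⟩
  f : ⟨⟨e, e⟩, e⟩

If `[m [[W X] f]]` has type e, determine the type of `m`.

⟨e, e⟩

For [m [[W X] f]] to have type e with [[W X] f] of type e, m must be the function: m : ⟨e, e⟩.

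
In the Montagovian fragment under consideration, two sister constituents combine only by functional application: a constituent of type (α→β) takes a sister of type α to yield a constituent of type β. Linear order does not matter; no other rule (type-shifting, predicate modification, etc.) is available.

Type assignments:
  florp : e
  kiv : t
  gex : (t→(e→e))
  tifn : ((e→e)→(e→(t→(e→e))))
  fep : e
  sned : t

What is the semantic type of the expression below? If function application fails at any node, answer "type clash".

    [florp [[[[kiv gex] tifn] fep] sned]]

e

At [kiv gex], gex : (t→(e→e)) takes kiv : t, giving (e→e).
At [[kiv gex] tifn], tifn : ((e→e)→(e→(t→(e→e)))) takes [kiv gex] : (e→e), giving (e→(t→(e→e))).
At [[[kiv gex] tifn] fep], [[kiv gex] tifn] : (e→(t→(e→e))) takes fep : e, giving (t→(e→e)).
At [[[[kiv gex] tifn] fep] sned], [[[kiv gex] tifn] fep] : (t→(e→e)) takes sned : t, giving (e→e).
At [florp [[[[kiv gex] tifn] fep] sned]], [[[[kiv gex] tifn] fep] sned] : (e→e) takes florp : e, giving e.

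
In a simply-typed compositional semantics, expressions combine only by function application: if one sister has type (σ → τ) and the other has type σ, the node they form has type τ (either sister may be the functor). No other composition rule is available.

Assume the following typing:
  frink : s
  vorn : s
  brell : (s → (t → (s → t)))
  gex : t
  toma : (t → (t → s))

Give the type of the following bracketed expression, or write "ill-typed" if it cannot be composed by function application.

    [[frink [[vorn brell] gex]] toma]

[vorn brell] — brell of type (s → (t → (s → t))) combines with vorn of type s: type (t → (s → t)).
[[vorn brell] gex] — [vorn brell] of type (t → (s → t)) combines with gex of type t: type (s → t).
[frink [[vorn brell] gex]] — [[vorn brell] gex] of type (s → t) combines with frink of type s: type t.
[[frink [[vorn brell] gex]] toma] — toma of type (t → (t → s)) combines with [frink [[vorn brell] gex]] of type t: type (t → s).

(t → s)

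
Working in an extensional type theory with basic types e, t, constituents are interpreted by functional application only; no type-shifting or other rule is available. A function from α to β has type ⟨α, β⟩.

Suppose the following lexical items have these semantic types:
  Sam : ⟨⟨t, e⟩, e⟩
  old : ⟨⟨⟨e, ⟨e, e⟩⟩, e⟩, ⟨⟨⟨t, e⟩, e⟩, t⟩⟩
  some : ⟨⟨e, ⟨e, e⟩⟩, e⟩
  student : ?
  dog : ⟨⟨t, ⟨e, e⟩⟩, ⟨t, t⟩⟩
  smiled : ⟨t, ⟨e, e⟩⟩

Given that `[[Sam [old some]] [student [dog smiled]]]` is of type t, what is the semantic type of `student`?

⟨⟨t, t⟩, ⟨t, t⟩⟩

[[Sam [old some]] [student [dog smiled]]] is required to be t. [Sam [old some]] : t cannot yield t as functor, so [student [dog smiled]] : ⟨t, t⟩.
[student [dog smiled]] is required to be ⟨t, t⟩. [dog smiled] : ⟨t, t⟩ cannot yield ⟨t, t⟩ as functor, so student : ⟨⟨t, t⟩, ⟨t, t⟩⟩.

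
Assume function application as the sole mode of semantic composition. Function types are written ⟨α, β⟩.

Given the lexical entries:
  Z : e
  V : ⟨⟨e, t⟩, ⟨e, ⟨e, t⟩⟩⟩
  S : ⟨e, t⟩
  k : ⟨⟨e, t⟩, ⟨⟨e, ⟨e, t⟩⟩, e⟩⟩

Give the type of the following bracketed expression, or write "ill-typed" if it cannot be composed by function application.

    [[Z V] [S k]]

ill-typed

[Z V]: e with ⟨⟨e, t⟩, ⟨e, ⟨e, t⟩⟩⟩ — neither is a function whose domain matches the other; composition fails here.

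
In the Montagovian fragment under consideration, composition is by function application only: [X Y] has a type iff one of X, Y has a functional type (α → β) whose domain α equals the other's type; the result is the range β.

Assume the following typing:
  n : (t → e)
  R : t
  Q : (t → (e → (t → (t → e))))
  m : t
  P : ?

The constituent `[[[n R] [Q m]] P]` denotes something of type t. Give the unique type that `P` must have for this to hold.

[[[n R] [Q m]] P] must have type t. The sister [[n R] [Q m]] has type (t → (t → e)); that is not a function onto t, so P must be the functor, of type ((t → (t → e)) → t).

((t → (t → e)) → t)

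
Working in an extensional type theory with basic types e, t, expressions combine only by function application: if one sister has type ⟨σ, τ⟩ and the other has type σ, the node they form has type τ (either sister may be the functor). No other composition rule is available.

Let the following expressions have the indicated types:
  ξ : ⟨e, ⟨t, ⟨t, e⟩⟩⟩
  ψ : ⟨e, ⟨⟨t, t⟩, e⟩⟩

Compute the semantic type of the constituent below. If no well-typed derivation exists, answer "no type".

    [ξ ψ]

At [ξ ψ]: neither ⟨e, ⟨t, ⟨t, e⟩⟩⟩ nor ⟨e, ⟨⟨t, t⟩, e⟩⟩ can take the other as argument; the node is ill-typed.

no type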